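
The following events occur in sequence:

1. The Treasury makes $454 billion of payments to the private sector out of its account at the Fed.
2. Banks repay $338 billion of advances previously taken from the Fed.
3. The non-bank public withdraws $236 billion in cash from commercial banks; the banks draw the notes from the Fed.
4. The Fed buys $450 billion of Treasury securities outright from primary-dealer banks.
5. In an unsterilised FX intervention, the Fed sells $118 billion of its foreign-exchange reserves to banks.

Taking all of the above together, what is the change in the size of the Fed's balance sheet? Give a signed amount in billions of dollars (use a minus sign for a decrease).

Government spending $454 billion: only the composition of liabilities changes → 0.
Discount-window repayment $338 billion: a Fed asset is shed → −$338B.
Currency withdrawal $236 billion: only the composition of liabilities changes → 0.
OMO purchase (from banks) $450 billion: a Fed asset is acquired → +$450B.
FX sale $118 billion: a Fed asset is shed → −$118B.
Net: 0 − 338 + 0 + 450 − 118 = -$6 billion.

-$6 billion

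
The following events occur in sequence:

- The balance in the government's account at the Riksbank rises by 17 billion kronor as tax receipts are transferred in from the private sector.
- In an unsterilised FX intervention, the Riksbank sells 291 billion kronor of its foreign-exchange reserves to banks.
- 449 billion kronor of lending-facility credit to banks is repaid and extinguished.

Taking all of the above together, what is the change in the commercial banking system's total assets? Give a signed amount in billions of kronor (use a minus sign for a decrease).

Government account inflow 17 billion kronor: bank balance sheets shrink → −17B.
FX sale 291 billion kronor: just an asset swap on bank balance sheets → 0.
Discount-window repayment 449 billion kronor: bank balance sheets shrink → −449B.
Net: −17 + 0 − 449 = -466 billion.

-466 billion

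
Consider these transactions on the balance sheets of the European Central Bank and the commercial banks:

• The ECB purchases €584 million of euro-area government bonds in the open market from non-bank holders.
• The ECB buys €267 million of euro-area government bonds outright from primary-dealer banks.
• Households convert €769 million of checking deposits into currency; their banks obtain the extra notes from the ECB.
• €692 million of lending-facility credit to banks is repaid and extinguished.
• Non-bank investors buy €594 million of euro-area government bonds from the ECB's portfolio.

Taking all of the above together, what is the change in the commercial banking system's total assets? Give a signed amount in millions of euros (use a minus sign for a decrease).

-€1471 million

Asset purchase (from non-banks) €584 million: bank balance sheets expand → +€584M.
OMO purchase (from banks) €267 million: just an asset swap on bank balance sheets → 0.
Currency withdrawal €769 million: bank balance sheets shrink → −€769M.
Discount-window repayment €692 million: bank balance sheets shrink → −€692M.
Asset sale (to non-banks) €594 million: bank balance sheets shrink → −€594M.
Net: 584 + 0 − 769 − 692 − 594 = -€1471 million.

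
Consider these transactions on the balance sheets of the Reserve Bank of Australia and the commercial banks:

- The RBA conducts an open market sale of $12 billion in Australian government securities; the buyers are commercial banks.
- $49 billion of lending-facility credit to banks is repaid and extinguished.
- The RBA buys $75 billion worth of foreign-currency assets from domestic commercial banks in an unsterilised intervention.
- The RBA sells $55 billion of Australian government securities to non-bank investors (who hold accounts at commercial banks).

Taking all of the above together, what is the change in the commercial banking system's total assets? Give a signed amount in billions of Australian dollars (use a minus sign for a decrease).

-$104 billion

RBA balance sheet:
  Assets:      Securities −$67B, Loans to banks −$49B, Foreign assets +$75B
  Liabilities: Bank reserves −$41B
Commercial banking system:
  Assets:      Reserves at CB −$41B, Securities +$12B, Foreign assets −$75B
  Liabilities: Checkable deposits −$55B, Borrowings from CB −$49B
Change in total bank assets = -$104 billion.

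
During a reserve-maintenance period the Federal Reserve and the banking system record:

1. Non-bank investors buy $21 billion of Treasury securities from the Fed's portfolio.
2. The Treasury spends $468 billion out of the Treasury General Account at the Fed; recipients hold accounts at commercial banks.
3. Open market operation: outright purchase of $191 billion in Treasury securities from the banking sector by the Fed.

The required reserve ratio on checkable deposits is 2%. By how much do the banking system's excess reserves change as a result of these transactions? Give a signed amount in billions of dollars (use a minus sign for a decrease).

+$629.06 billion

Asset sale (to non-banks) $21 billion: reserves −$21B, deposits −$21B.
Government spending $468 billion: reserves +$468B, deposits +$468B.
OMO purchase (from banks) $191 billion: reserves +$191B, deposits 0.
Totals: Δreserves = +$638B, Δdeposits = +$447B.
Δrequired reserves = 2% × +$447B = +$8.94B.
Δexcess reserves = Δreserves − Δrequired = +$638B − (+$8.94B) = +$629.06 billion.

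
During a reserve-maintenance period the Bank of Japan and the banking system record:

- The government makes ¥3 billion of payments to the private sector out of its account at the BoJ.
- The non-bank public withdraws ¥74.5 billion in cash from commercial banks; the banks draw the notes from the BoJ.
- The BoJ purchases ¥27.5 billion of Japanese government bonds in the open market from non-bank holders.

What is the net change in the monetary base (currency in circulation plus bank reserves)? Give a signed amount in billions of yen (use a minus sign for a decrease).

+¥30.5 billion

BoJ balance sheet:
  Assets:      Securities +¥27.5B
  Liabilities: Bank reserves −¥44B, Currency in circulation +¥74.5B, Government deposits −¥3B
Commercial banking system:
  Assets:      Reserves at CB −¥44B
  Liabilities: Checkable deposits −¥44B
Monetary base = currency + reserves: +¥74.5B + (−¥44B) = +¥30.5 billion.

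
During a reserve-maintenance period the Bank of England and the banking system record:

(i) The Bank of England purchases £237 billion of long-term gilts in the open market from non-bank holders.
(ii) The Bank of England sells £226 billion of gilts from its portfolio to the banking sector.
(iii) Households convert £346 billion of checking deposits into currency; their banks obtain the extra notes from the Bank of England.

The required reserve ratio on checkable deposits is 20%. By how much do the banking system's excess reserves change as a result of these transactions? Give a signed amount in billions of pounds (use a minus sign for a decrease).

-£313.2 billion

Asset purchase (from non-banks) £237 billion: reserves +£237B, deposits +£237B.
OMO sale (to banks) £226 billion: reserves −£226B, deposits 0.
Currency withdrawal £346 billion: reserves −£346B, deposits −£346B.
Totals: Δreserves = −£335B, Δdeposits = −£109B.
Δrequired reserves = 20% × −£109B = −£21.8B.
Δexcess reserves = Δreserves − Δrequired = −£335B − (−£21.8B) = -£313.2 billion.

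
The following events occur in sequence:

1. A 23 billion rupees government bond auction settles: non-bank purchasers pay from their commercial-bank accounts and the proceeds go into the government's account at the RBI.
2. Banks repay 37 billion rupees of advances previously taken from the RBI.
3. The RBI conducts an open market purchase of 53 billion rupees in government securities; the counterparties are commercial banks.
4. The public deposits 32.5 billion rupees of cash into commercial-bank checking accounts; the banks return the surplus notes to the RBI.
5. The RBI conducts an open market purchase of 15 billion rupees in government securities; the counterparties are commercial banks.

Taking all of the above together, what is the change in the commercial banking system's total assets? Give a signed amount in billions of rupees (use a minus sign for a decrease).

-27.5 billion

Government account inflow 23 billion rupees: bank balance sheets shrink → −23B.
Discount-window repayment 37 billion rupees: bank balance sheets shrink → −37B.
OMO purchase (from banks) 53 billion rupees: just an asset swap on bank balance sheets → 0.
Currency deposit 32.5 billion rupees: bank balance sheets expand → +32.5B.
OMO purchase (from banks) 15 billion rupees: just an asset swap on bank balance sheets → 0.
Net: −23 − 37 + 0 + 32.5 + 0 = -27.5 billion.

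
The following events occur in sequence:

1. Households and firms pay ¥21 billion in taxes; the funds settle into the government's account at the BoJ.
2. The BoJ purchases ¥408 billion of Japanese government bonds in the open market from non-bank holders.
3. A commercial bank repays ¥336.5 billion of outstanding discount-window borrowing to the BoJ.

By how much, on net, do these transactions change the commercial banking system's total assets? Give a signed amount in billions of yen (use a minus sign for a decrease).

+¥50.5 billion

BoJ balance sheet:
  Assets:      Securities +¥408B, Loans to banks −¥336.5B
  Liabilities: Bank reserves +¥50.5B, Government deposits +¥21B
Commercial banking system:
  Assets:      Reserves at CB +¥50.5B
  Liabilities: Checkable deposits +¥387B, Borrowings from CB −¥336.5B
Change in total bank assets = +¥50.5 billion.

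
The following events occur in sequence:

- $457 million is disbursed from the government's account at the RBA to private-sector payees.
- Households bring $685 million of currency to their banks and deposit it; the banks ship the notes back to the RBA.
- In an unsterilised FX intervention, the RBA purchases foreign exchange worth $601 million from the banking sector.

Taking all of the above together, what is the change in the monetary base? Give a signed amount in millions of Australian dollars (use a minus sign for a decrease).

Government spending $457 million: a non-base liability converts back to reserves → +$457M.
Currency deposit $685 million: just a shift between currency and reserves — both are base money → 0.
FX purchase $601 million: RBA balance sheet expands → +$601M.
Net: 457 + 0 + 601 = +$1058 million.

+$1058 million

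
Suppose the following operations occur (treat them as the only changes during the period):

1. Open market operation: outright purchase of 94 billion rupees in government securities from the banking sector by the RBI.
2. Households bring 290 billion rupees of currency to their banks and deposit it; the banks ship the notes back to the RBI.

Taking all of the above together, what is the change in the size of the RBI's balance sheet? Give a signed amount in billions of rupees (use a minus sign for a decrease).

+94 billion

OMO purchase (from banks) 94 billion rupees: an RBI asset is acquired → +94B.
Currency deposit 290 billion rupees: only the composition of liabilities changes → 0.
Net: 94 + 0 = +94 billion.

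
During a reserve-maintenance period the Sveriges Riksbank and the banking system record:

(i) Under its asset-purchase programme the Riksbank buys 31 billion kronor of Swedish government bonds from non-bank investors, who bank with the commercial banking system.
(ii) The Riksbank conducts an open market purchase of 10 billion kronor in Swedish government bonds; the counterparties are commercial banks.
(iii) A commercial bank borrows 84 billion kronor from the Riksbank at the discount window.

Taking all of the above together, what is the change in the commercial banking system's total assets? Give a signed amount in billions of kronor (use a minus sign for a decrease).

Asset purchase (from non-banks) 31 billion kronor: bank balance sheets expand → +31B.
OMO purchase (from banks) 10 billion kronor: just an asset swap on bank balance sheets → 0.
Discount-window loan 84 billion kronor: bank balance sheets expand → +84B.
Net: 31 + 0 + 84 = +115 billion.

+115 billion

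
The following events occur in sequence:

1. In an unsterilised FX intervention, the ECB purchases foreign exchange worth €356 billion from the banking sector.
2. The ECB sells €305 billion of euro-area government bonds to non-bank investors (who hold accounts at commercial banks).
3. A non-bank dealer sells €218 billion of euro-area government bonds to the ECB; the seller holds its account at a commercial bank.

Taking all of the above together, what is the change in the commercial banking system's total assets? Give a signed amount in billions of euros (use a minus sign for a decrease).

ECB balance sheet:
  Assets:      Securities −€87B, Foreign assets +€356B
  Liabilities: Bank reserves +€269B
Commercial banking system:
  Assets:      Reserves at CB +€269B, Foreign assets −€356B
  Liabilities: Checkable deposits −€87B
Change in total bank assets = -€87 billion.

-€87 billion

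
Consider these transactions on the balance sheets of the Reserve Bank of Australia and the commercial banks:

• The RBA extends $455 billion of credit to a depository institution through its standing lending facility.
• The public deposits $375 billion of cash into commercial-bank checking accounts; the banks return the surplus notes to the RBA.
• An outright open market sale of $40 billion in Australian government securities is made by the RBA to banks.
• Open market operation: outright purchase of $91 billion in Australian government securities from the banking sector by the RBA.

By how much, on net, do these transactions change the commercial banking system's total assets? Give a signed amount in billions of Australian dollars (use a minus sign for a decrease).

Discount-window loan $455 billion: bank balance sheets expand → +$455B.
Currency deposit $375 billion: bank balance sheets expand → +$375B.
OMO sale (to banks) $40 billion: just an asset swap on bank balance sheets → 0.
OMO purchase (from banks) $91 billion: just an asset swap on bank balance sheets → 0.
Net: 455 + 375 + 0 + 0 = +$830 billion.

+$830 billion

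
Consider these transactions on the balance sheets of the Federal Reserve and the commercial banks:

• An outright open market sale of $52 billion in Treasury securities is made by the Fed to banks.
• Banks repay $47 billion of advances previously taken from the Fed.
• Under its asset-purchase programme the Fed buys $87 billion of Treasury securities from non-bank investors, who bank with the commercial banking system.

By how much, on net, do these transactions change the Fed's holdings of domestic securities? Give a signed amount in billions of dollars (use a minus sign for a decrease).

+$35 billion

Fed balance sheet:
  Assets:      Securities +$35B, Loans to banks −$47B
  Liabilities: Bank reserves −$12B
Commercial banking system:
  Assets:      Reserves at CB −$12B, Securities +$52B
  Liabilities: Checkable deposits +$87B, Borrowings from CB −$47B
So the change in the Fed's holdings of domestic securities is +$35 billion.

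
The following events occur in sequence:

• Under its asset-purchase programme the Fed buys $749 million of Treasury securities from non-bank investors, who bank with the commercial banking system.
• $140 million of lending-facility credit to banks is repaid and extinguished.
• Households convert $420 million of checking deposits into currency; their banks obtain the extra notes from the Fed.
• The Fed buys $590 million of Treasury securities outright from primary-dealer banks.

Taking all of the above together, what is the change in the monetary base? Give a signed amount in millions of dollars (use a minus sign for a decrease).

Asset purchase (from non-banks) $749 million: Fed balance sheet expands → +$749M.
Discount-window repayment $140 million: Fed balance sheet contracts → −$140M.
Currency withdrawal $420 million: just a shift between currency and reserves — both are base money → 0.
OMO purchase (from banks) $590 million: Fed balance sheet expands → +$590M.
Net: 749 − 140 + 0 + 590 = +$1199 million.

+$1199 million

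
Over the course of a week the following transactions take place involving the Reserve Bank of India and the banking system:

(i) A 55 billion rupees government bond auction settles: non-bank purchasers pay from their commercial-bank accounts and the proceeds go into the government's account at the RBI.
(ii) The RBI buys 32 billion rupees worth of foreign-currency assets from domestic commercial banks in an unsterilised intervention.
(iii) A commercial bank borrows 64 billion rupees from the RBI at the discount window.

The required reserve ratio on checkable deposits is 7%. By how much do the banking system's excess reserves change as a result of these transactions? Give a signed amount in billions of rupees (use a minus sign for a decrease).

+44.85 billion

Government account inflow 55 billion rupees: reserves −55B, deposits −55B.
FX purchase 32 billion rupees: reserves +32B, deposits 0.
Discount-window loan 64 billion rupees: reserves +64B, deposits 0.
Totals: Δreserves = +41B, Δdeposits = −55B.
Δrequired reserves = 7% × −55B = −3.85B.
Δexcess reserves = Δreserves − Δrequired = +41B − (−3.85B) = +44.85 billion.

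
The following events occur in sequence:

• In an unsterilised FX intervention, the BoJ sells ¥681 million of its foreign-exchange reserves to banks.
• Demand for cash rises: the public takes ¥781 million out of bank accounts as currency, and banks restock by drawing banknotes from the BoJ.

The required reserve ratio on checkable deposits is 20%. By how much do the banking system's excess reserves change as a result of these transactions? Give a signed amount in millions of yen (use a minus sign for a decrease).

-¥1305.8 million

FX sale ¥681 million: reserves −¥681M, deposits 0.
Currency withdrawal ¥781 million: reserves −¥781M, deposits −¥781M.
Totals: Δreserves = −¥1462M, Δdeposits = −¥781M.
Δrequired reserves = 20% × −¥781M = −¥156.2M.
Δexcess reserves = Δreserves − Δrequired = −¥1462M − (−¥156.2M) = -¥1305.8 million.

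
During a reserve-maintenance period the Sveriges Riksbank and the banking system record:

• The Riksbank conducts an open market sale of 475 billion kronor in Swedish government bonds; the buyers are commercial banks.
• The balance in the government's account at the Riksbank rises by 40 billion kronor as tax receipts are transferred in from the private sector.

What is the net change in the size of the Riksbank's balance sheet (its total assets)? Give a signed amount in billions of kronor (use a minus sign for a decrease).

-475 billion

Riksbank balance sheet:
  Assets:      Securities −475B
  Liabilities: Bank reserves −515B, Government deposits +40B
Commercial banking system:
  Assets:      Reserves at CB −515B, Securities +475B
  Liabilities: Checkable deposits −40B
Change in total Riksbank assets = -475 billion.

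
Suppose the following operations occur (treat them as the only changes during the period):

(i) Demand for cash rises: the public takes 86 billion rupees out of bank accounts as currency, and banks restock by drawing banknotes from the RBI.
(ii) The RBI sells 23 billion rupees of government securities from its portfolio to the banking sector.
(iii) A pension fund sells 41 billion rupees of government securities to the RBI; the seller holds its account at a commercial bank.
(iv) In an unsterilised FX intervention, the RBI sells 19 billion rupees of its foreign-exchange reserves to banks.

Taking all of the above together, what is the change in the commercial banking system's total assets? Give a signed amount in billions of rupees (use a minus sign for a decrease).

-45 billion

RBI balance sheet:
  Assets:      Securities +18B, Foreign assets −19B
  Liabilities: Bank reserves −87B, Currency in circulation +86B
Commercial banking system:
  Assets:      Reserves at CB −87B, Securities +23B, Foreign assets +19B
  Liabilities: Checkable deposits −45B
Change in total bank assets = -45 billion.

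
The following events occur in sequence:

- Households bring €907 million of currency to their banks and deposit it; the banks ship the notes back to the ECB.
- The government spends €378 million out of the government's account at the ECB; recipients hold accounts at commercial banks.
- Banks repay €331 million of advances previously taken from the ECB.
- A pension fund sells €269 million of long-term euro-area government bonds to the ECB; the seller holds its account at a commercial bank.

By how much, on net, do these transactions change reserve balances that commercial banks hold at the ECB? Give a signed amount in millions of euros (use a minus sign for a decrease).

+€1223 million

ECB balance sheet:
  Assets:      Securities +€269M, Loans to banks −€331M
  Liabilities: Bank reserves +€1223M, Currency in circulation −€907M, Government deposits −€378M
So the change in reserve balances that commercial banks hold at the ECB is +€1223 million.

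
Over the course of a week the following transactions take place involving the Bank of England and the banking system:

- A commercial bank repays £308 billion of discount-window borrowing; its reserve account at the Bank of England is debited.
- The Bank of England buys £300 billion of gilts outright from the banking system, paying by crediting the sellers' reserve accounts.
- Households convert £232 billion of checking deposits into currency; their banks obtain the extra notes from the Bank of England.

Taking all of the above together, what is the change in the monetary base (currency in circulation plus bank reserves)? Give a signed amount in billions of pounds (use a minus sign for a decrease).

-£8 billion

Bank of England balance sheet:
  Assets:      Securities +£300B, Loans to banks −£308B
  Liabilities: Bank reserves −£240B, Currency in circulation +£232B
Monetary base = currency + reserves: +£232B + (−£240B) = -£8 billion.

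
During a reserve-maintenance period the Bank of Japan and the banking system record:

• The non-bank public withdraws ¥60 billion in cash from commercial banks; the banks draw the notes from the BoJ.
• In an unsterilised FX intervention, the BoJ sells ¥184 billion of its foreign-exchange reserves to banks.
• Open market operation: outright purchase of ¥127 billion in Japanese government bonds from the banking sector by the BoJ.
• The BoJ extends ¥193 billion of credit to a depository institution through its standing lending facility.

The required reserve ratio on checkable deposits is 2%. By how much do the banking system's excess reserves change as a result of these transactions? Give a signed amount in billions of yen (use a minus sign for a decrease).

Currency withdrawal ¥60 billion: reserves −¥60B, deposits −¥60B.
FX sale ¥184 billion: reserves −¥184B, deposits 0.
OMO purchase (from banks) ¥127 billion: reserves +¥127B, deposits 0.
Discount-window loan ¥193 billion: reserves +¥193B, deposits 0.
Totals: Δreserves = +¥76B, Δdeposits = −¥60B.
Δrequired reserves = 2% × −¥60B = −¥1.2B.
Δexcess reserves = Δreserves − Δrequired = +¥76B − (−¥1.2B) = +¥77.2 billion.

+¥77.2 billion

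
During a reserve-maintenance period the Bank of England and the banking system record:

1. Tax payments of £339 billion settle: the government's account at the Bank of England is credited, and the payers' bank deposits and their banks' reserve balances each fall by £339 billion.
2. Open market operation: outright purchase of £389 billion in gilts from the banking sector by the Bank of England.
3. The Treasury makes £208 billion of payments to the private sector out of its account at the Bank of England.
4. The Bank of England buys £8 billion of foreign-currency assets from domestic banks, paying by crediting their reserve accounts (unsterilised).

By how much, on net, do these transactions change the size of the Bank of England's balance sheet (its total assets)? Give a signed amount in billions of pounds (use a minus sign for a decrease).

+£397 billion

Government account inflow £339 billion: only the composition of liabilities changes → 0.
OMO purchase (from banks) £389 billion: a Bank of England asset is acquired → +£389B.
Government spending £208 billion: only the composition of liabilities changes → 0.
FX purchase £8 billion: a Bank of England asset is acquired → +£8B.
Net: 0 + 389 + 0 + 8 = +£397 billion.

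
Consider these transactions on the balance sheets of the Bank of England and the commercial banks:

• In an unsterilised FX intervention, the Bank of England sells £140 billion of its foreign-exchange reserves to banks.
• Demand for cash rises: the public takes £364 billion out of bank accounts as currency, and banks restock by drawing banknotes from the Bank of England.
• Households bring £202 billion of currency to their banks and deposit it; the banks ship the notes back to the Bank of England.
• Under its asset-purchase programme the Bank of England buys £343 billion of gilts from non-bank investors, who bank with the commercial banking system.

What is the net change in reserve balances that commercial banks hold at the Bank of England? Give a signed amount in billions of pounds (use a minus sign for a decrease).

FX sale £140 billion: the buying banks pay out of their reserve balances → −£140B.
Currency withdrawal £364 billion: banks swap reserves for currency → −£364B.
Currency deposit £202 billion: returned notes are swapped for reserve credit → +£202B.
Asset purchase (from non-banks) £343 billion: the Bank of England pays by crediting reserve accounts → +£343B.
Net: −140 − 364 + 202 + 343 = +£41 billion.

+£41 billion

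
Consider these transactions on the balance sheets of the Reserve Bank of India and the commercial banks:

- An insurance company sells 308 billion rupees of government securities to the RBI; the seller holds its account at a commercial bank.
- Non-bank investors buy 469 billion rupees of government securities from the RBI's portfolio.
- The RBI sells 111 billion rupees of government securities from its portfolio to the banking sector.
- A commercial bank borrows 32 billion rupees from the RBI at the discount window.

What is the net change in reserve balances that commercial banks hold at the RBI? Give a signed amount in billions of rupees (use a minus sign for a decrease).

-240 billion

RBI balance sheet:
  Assets:      Securities −272B, Loans to banks +32B
  Liabilities: Bank reserves −240B
Commercial banking system:
  Assets:      Reserves at CB −240B, Securities +111B
  Liabilities: Checkable deposits −161B, Borrowings from CB +32B
So the change in reserve balances that commercial banks hold at the RBI is -240 billion.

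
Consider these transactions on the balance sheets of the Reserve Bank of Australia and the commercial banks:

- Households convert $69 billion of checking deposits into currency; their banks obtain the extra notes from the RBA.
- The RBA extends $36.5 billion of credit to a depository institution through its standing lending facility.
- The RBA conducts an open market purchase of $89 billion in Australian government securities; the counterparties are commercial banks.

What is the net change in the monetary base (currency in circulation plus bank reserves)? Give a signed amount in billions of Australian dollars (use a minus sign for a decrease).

+$125.5 billion

RBA balance sheet:
  Assets:      Securities +$89B, Loans to banks +$36.5B
  Liabilities: Bank reserves +$56.5B, Currency in circulation +$69B
Commercial banking system:
  Assets:      Reserves at CB +$56.5B, Securities −$89B
  Liabilities: Checkable deposits −$69B, Borrowings from CB +$36.5B
Monetary base = currency + reserves: +$69B + (+$56.5B) = +$125.5 billion.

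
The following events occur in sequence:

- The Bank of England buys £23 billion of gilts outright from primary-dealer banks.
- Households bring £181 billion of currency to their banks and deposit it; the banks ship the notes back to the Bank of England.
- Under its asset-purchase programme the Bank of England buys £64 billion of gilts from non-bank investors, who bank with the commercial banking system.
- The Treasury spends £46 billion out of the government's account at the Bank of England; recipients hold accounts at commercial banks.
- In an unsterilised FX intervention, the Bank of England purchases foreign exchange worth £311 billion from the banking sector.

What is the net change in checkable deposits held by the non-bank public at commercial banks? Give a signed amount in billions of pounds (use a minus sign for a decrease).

OMO purchase (from banks) £23 billion: the counterparty is a bank, so public deposits are unchanged → 0.
Currency deposit £181 billion: non-bank counterparties' bank balances rise → +£181B.
Asset purchase (from non-banks) £64 billion: non-bank counterparties' bank balances rise → +£64B.
Government spending £46 billion: non-bank counterparties' bank balances rise → +£46B.
FX purchase £311 billion: the counterparty is a bank, so public deposits are unchanged → 0.
Net: 0 + 181 + 64 + 46 + 0 = +£291 billion.

+£291 billion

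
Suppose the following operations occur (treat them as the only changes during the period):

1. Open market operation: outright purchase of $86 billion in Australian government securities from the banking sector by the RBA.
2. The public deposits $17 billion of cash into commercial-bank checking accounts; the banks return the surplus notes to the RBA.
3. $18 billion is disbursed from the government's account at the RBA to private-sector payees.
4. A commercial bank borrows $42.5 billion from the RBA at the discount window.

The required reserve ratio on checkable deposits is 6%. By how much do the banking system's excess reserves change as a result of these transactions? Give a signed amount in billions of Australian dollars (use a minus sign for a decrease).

OMO purchase (from banks) $86 billion: reserves +$86B, deposits 0.
Currency deposit $17 billion: reserves +$17B, deposits +$17B.
Government spending $18 billion: reserves +$18B, deposits +$18B.
Discount-window loan $42.5 billion: reserves +$42.5B, deposits 0.
Totals: Δreserves = +$163.5B, Δdeposits = +$35B.
Δrequired reserves = 6% × +$35B = +$2.1B.
Δexcess reserves = Δreserves − Δrequired = +$163.5B − (+$2.1B) = +$161.4 billion.

+$161.4 billion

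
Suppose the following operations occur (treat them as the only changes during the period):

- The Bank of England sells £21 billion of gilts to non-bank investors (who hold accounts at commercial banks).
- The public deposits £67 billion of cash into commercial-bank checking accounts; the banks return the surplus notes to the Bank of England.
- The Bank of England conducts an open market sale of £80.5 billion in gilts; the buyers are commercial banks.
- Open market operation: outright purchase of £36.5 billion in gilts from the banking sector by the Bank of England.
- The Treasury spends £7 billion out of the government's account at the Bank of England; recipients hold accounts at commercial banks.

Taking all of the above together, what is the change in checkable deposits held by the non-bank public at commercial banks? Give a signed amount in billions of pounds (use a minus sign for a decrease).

Asset sale (to non-banks) £21 billion: non-bank counterparties' bank balances fall → −£21B.
Currency deposit £67 billion: non-bank counterparties' bank balances rise → +£67B.
OMO sale (to banks) £80.5 billion: the counterparty is a bank, so public deposits are unchanged → 0.
OMO purchase (from banks) £36.5 billion: the counterparty is a bank, so public deposits are unchanged → 0.
Government spending £7 billion: non-bank counterparties' bank balances rise → +£7B.
Net: −21 + 67 + 0 + 0 + 7 = +£53 billion.

+£53 billion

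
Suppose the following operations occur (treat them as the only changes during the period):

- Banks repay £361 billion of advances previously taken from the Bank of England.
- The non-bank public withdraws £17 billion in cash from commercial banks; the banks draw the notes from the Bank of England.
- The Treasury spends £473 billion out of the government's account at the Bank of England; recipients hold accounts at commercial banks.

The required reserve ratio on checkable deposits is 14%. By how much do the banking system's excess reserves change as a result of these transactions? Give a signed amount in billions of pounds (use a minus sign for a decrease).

+£31.16 billion

Discount-window repayment £361 billion: reserves −£361B, deposits 0.
Currency withdrawal £17 billion: reserves −£17B, deposits −£17B.
Government spending £473 billion: reserves +£473B, deposits +£473B.
Totals: Δreserves = +£95B, Δdeposits = +£456B.
Δrequired reserves = 14% × +£456B = +£63.84B.
Δexcess reserves = Δreserves − Δrequired = +£95B − (+£63.84B) = +£31.16 billion.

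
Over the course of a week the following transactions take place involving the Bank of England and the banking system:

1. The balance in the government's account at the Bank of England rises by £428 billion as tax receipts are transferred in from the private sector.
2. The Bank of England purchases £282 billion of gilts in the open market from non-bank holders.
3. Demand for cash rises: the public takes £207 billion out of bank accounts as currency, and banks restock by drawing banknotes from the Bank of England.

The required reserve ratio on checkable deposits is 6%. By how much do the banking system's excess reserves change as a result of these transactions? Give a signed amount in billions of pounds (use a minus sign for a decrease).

-£331.82 billion

Government account inflow £428 billion: reserves −£428B, deposits −£428B.
Asset purchase (from non-banks) £282 billion: reserves +£282B, deposits +£282B.
Currency withdrawal £207 billion: reserves −£207B, deposits −£207B.
Totals: Δreserves = −£353B, Δdeposits = −£353B.
Δrequired reserves = 6% × −£353B = −£21.18B.
Δexcess reserves = Δreserves − Δrequired = −£353B − (−£21.18B) = -£331.82 billion.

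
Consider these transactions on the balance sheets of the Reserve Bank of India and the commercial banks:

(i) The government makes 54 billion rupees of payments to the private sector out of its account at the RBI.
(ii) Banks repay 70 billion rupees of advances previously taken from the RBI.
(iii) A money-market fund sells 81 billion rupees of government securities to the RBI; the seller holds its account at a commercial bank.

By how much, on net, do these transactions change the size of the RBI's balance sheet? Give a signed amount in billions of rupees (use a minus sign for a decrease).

RBI balance sheet:
  Assets:      Securities +81B, Loans to banks −70B
  Liabilities: Bank reserves +65B, Government deposits −54B
Commercial banking system:
  Assets:      Reserves at CB +65B
  Liabilities: Checkable deposits +135B, Borrowings from CB −70B
Change in total RBI assets = +11 billion.

+11 billion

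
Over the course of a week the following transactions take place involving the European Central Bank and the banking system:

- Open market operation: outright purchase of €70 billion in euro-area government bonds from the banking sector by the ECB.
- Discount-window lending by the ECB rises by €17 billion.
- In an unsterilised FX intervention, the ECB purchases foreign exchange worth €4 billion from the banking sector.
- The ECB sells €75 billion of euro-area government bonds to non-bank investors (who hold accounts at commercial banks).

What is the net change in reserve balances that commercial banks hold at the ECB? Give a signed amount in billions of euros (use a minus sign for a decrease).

ECB balance sheet:
  Assets:      Securities −€5B, Loans to banks +€17B, Foreign assets +€4B
  Liabilities: Bank reserves +€16B
Commercial banking system:
  Assets:      Reserves at CB +€16B, Securities −€70B, Foreign assets −€4B
  Liabilities: Checkable deposits −€75B, Borrowings from CB +€17B
So the change in reserve balances that commercial banks hold at the ECB is +€16 billion.

+€16 billion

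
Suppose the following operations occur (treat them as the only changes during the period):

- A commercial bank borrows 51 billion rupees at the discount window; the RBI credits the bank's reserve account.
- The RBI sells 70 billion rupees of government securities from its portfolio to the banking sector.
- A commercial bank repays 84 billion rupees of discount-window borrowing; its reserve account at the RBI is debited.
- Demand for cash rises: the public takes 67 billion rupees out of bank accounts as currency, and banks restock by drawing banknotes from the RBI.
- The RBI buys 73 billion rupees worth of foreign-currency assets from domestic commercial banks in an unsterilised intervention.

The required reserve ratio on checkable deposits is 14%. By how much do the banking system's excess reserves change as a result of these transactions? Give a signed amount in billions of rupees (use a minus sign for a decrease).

-87.62 billion

Discount-window loan 51 billion rupees: reserves +51B, deposits 0.
OMO sale (to banks) 70 billion rupees: reserves −70B, deposits 0.
Discount-window repayment 84 billion rupees: reserves −84B, deposits 0.
Currency withdrawal 67 billion rupees: reserves −67B, deposits −67B.
FX purchase 73 billion rupees: reserves +73B, deposits 0.
Totals: Δreserves = −97B, Δdeposits = −67B.
Δrequired reserves = 14% × −67B = −9.38B.
Δexcess reserves = Δreserves − Δrequired = −97B − (−9.38B) = -87.62 billion.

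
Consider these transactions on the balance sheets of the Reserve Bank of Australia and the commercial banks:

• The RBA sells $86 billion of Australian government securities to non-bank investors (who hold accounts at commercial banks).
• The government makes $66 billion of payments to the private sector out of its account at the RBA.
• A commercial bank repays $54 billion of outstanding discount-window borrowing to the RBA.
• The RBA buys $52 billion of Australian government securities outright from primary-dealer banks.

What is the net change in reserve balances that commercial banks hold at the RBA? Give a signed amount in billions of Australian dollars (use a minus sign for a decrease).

Asset sale (to non-banks) $86 billion: the non-bank buyers' banks settle from reserves → −$86B.
Government spending $66 billion: government payments flow into bank reserve accounts → +$66B.
Discount-window repayment $54 billion: repayment is debited from reserves → −$54B.
OMO purchase (from banks) $52 billion: the RBA pays by crediting reserve accounts → +$52B.
Net: −86 + 66 − 54 + 52 = -$22 billion.

-$22 billion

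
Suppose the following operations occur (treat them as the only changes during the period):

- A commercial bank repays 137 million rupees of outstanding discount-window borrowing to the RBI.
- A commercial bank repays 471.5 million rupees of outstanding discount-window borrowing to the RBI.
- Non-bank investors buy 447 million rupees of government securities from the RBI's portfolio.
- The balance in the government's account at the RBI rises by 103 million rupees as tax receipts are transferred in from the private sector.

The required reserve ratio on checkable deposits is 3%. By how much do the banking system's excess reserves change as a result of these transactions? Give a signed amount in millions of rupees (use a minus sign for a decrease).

-1142 million

Discount-window repayment 137 million rupees: reserves −137M, deposits 0.
Discount-window repayment 471.5 million rupees: reserves −471.5M, deposits 0.
Asset sale (to non-banks) 447 million rupees: reserves −447M, deposits −447M.
Government account inflow 103 million rupees: reserves −103M, deposits −103M.
Totals: Δreserves = −1158.5M, Δdeposits = −550M.
Δrequired reserves = 3% × −550M = −16.5M.
Δexcess reserves = Δreserves − Δrequired = −1158.5M − (−16.5M) = -1142 million.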